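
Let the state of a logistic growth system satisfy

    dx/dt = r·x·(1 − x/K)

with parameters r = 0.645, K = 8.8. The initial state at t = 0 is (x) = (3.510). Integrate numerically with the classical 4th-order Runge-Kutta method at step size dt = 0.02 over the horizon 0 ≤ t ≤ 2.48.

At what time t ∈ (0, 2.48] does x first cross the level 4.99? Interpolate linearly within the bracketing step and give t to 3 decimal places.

t=0.000: state=(3.510)
step 1 (dt=0.02): k1=(1.361), k2=(1.363), k3=(1.363), k4=(1.364); state += dt/6·(k1+2k2+2k3+k4)
t=0.020: state=(3.537)
t=0.040: state=(3.565)
t=0.060: state=(3.592)
continuing one RK4 step at a time; state shown every 5 steps (Δt=0.1):
t=0.100: state=(3.647)
t=0.200: state=(3.785)
t=0.300: state=(3.925)
t=0.400: state=(4.066)
t=0.500: state=(4.207)
t=0.600: state=(4.349)
t=0.700: state=(4.491)
t=0.800: state=(4.633)
t=0.900: state=(4.774)
t=1.000: state=(4.914)
t=1.040: state=(4.970)
next step: t=1.060: state=(4.998) — x has crossed 4.99
linear interpolation between t=1.040 (4.97009) and t=1.060 (4.99797) → t≈1.054

t = 1.054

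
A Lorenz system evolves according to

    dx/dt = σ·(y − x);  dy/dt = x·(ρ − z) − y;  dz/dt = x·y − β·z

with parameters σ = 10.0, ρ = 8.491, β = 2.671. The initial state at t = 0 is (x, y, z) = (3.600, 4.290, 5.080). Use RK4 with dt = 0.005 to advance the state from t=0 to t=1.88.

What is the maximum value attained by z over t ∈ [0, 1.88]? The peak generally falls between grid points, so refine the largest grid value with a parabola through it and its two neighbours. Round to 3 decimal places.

t=0.000: state=(3.600, 4.290, 5.080)
step 1 (dt=0.005): k1=(6.900, 7.990, 1.875), k2=(6.927, 8.012, 2.009), k3=(6.927, 8.010, 2.009), k4=(6.954, 8.031, 2.143); state += dt/6·(k1+2k2+2k3+k4)
t=0.005: state=(3.635, 4.330, 5.090)
t=0.010: state=(3.670, 4.370, 5.101)
t=0.015: state=(3.705, 4.411, 5.114)
continuing one RK4 step at a time; state shown every 20 steps (Δt=0.1):
t=0.100: state=(4.334, 5.096, 5.539)
t=0.200: state=(5.065, 5.726, 6.505)
t=0.300: state=(5.568, 5.872, 7.732)
t=0.400: state=(5.622, 5.425, 8.731)
t=0.500: state=(5.221, 4.660, 9.091)
t=0.600: state=(4.604, 3.981, 8.807)
t=0.700: state=(4.053, 3.598, 8.162)
t=0.800: state=(3.719, 3.510, 7.444)
t=0.900: state=(3.629, 3.651, 6.842)
t=1.000: state=(3.748, 3.955, 6.464)
t=1.100: state=(4.023, 4.354, 6.366)
t=1.200: state=(4.384, 4.759, 6.563)
t=1.300: state=(4.738, 5.053, 7.003)
t=1.400: state=(4.979, 5.133, 7.551)
t=1.500: state=(5.029, 4.974, 8.014)
t=1.600: state=(4.883, 4.661, 8.236)
t=1.700: state=(4.621, 4.337, 8.177)
t=1.800: state=(4.351, 4.109, 7.914)
t=1.880: state=(4.188, 4.028, 7.637)
largest grid value and its neighbours: z(0.495)=9.08989, z(0.500)=9.09095, z(0.505)=9.09034
parabola through these three points peaks at t≈0.501 with z≈9.09097

max z = 9.091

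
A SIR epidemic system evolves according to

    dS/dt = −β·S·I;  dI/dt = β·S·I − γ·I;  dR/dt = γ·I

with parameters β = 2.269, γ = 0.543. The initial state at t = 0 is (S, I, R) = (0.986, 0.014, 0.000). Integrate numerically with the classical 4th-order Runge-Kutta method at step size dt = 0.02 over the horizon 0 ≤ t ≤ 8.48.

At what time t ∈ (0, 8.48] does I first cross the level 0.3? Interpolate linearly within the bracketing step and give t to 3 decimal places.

t=0.000: state=(0.986, 0.014, 0.000)
step 1 (dt=0.02): k1=(-0.031, 0.024, 0.008), k2=(-0.032, 0.024, 0.008), k3=(-0.032, 0.024, 0.008), k4=(-0.032, 0.025, 0.008); state += dt/6·(k1+2k2+2k3+k4)
t=0.020: state=(0.985, 0.014, 0.000)
t=0.040: state=(0.985, 0.015, 0.000)
t=0.060: state=(0.984, 0.015, 0.000)
continuing one RK4 step at a time; state shown every 25 steps (Δt=0.5):
t=0.500: state=(0.962, 0.032, 0.006)
t=1.000: state=(0.909, 0.071, 0.019)
t=1.500: state=(0.807, 0.145, 0.048)
t=2.000: state=(0.646, 0.253, 0.101)
t=2.200: state=(0.570, 0.299, 0.131)
next step: t=2.220: state=(0.562, 0.304, 0.135) — I has crossed 0.3
linear interpolation between t=2.200 (0.29906) and t=2.220 (0.30352) → t≈2.204

t = 2.204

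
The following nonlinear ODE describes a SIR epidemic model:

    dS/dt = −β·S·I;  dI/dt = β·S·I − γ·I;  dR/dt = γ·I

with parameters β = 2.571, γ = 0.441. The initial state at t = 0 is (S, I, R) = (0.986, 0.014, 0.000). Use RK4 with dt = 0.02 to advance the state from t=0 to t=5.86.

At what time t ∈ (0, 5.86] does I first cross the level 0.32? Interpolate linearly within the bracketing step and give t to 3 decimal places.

t = 1.760

t=0.000: state=(0.986, 0.014, 0.000)
step 1 (dt=0.02): k1=(-0.035, 0.029, 0.006), k2=(-0.036, 0.030, 0.006), k3=(-0.036, 0.030, 0.006), k4=(-0.037, 0.031, 0.006); state += dt/6·(k1+2k2+2k3+k4)
t=0.020: state=(0.985, 0.015, 0.000)
t=0.040: state=(0.985, 0.015, 0.000)
t=0.060: state=(0.984, 0.016, 0.000)
continuing one RK4 step at a time; state shown every 10 steps (Δt=0.2):
t=0.200: state=(0.977, 0.021, 0.002)
t=0.400: state=(0.964, 0.032, 0.004)
t=0.600: state=(0.945, 0.048, 0.007)
t=0.800: state=(0.917, 0.071, 0.013)
t=1.000: state=(0.877, 0.103, 0.020)
t=1.200: state=(0.823, 0.146, 0.031)
t=1.400: state=(0.753, 0.201, 0.046)
t=1.600: state=(0.668, 0.265, 0.067)
t=1.760: state=(0.593, 0.320, 0.087)
next step: t=1.780: state=(0.583, 0.327, 0.090) — I has crossed 0.32
linear interpolation between t=1.760 (0.31997) and t=1.780 (0.32689) → t≈1.760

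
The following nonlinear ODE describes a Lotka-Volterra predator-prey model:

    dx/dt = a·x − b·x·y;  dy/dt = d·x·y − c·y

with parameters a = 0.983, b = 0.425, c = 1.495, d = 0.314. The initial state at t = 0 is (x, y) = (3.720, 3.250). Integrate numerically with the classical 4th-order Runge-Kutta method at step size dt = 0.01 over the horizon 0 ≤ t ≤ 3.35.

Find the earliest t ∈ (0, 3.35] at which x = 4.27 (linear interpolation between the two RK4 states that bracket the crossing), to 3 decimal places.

t = 2.045

t=0.000: state=(3.720, 3.250)
step 1 (dt=0.01): k1=(-1.481, -1.062), k2=(-1.470, -1.068), k3=(-1.470, -1.068), k4=(-1.459, -1.074); state += dt/6·(k1+2k2+2k3+k4)
t=0.010: state=(3.705, 3.239)
t=0.020: state=(3.691, 3.229)
t=0.030: state=(3.677, 3.218)
continuing one RK4 step at a time; state shown every 20 steps (Δt=0.2):
t=0.200: state=(3.468, 3.019)
t=0.400: state=(3.301, 2.768)
t=0.600: state=(3.210, 2.517)
t=0.800: state=(3.187, 2.281)
t=1.000: state=(3.225, 2.068)
t=1.200: state=(3.320, 1.883)
t=1.400: state=(3.467, 1.728)
t=1.600: state=(3.664, 1.602)
t=1.800: state=(3.909, 1.507)
t=2.000: state=(4.199, 1.441)
t=2.040: state=(4.262, 1.431)
next step: t=2.050: state=(4.278, 1.429) — x has crossed 4.27
linear interpolation between t=2.040 (4.26176) and t=2.050 (4.27778) → t≈2.045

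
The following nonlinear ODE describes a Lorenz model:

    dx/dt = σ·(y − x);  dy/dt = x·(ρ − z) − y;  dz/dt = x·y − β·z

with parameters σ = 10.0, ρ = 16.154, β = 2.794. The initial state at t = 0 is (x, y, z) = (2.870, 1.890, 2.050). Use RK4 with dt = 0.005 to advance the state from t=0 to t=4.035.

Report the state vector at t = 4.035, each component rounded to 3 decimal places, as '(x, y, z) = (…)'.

(x, y, z) = (10.989, 10.500, 20.643)

t=0.000: state=(2.870, 1.890, 2.050)
step 1 (dt=0.005): k1=(-9.800, 38.588, -0.303), k2=(-8.590, 38.149, -0.073), k3=(-8.632, 38.191, -0.072), k4=(-7.459, 37.790, 0.156); state += dt/6·(k1+2k2+2k3+k4)
t=0.005: state=(2.827, 2.081, 2.050)
t=0.010: state=(2.795, 2.268, 2.052)
t=0.015: state=(2.774, 2.453, 2.056)
continuing one RK4 step at a time; state shown every 40 steps (Δt=0.2):
t=0.200: state=(6.789, 10.992, 5.776)
t=0.400: state=(11.573, 8.108, 24.385)
t=0.600: state=(2.167, -0.480, 16.296)
t=0.800: state=(0.115, -0.092, 9.284)
t=1.000: state=(-0.033, -0.062, 5.309)
t=1.200: state=(-0.127, -0.213, 3.038)
t=1.400: state=(-0.514, -0.886, 1.763)
t=1.600: state=(-2.249, -3.923, 1.493)
t=1.800: state=(-8.977, -13.924, 8.994)
t=2.000: state=(-9.374, -3.356, 24.444)
t=2.200: state=(-0.877, 0.739, 14.240)
t=2.400: state=(0.430, 0.714, 8.147)
t=2.600: state=(1.311, 2.074, 4.839)
t=2.800: state=(4.502, 7.305, 4.816)
t=3.000: state=(11.433, 13.050, 18.598)
t=3.200: state=(5.183, 0.960, 19.597)
t=3.400: state=(1.216, 0.821, 11.412)
t=3.600: state=(1.654, 2.390, 6.840)
t=3.800: state=(4.737, 7.364, 6.267)
t=4.000: state=(10.832, 12.175, 18.168)
t=4.035: state=(10.989, 10.500, 20.643)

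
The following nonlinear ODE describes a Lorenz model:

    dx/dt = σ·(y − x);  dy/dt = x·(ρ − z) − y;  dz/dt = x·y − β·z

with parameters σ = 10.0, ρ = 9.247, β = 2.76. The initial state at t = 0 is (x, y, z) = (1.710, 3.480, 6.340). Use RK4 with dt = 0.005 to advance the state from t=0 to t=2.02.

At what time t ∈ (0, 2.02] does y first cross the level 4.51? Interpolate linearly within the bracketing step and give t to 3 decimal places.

t=0.000: state=(1.710, 3.480, 6.340)
step 1 (dt=0.005): k1=(17.700, 1.491, -11.548), k2=(17.295, 1.667, -11.307), k3=(17.309, 1.662, -11.312), k4=(16.918, 1.836, -11.075); state += dt/6·(k1+2k2+2k3+k4)
t=0.005: state=(1.797, 3.488, 6.283)
t=0.010: state=(1.879, 3.498, 6.229)
t=0.015: state=(1.959, 3.510, 6.177)
continuing one RK4 step at a time; state shown every 20 steps (Δt=0.1):
t=0.100: state=(2.965, 3.925, 5.594)
t=0.170: state=(3.601, 4.490, 5.496)
next step: t=0.175: state=(3.645, 4.536, 5.501) — y has crossed 4.51
linear interpolation between t=0.170 (4.49025) and t=0.175 (4.53559) → t≈0.172

t = 0.172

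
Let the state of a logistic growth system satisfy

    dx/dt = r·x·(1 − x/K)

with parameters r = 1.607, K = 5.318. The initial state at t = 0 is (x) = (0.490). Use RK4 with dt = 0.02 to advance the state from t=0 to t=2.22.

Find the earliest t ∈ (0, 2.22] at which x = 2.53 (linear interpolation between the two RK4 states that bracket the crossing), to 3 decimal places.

t=0.000: state=(0.490)
step 1 (dt=0.02): k1=(0.715), k2=(0.724), k3=(0.724), k4=(0.734); state += dt/6·(k1+2k2+2k3+k4)
t=0.020: state=(0.504)
t=0.040: state=(0.519)
t=0.060: state=(0.535)
continuing one RK4 step at a time; state shown every 5 steps (Δt=0.1):
t=0.100: state=(0.566)
t=0.200: state=(0.653)
t=0.300: state=(0.751)
t=0.400: state=(0.860)
t=0.500: state=(0.983)
t=0.600: state=(1.118)
t=0.700: state=(1.266)
t=0.800: state=(1.428)
t=0.900: state=(1.602)
t=1.000: state=(1.787)
t=1.100: state=(1.983)
t=1.200: state=(2.186)
t=1.300: state=(2.396)
t=1.360: state=(2.523)
next step: t=1.380: state=(2.566) — x has crossed 2.53
linear interpolation between t=1.360 (2.52316) and t=1.380 (2.56581) → t≈1.363

t = 1.363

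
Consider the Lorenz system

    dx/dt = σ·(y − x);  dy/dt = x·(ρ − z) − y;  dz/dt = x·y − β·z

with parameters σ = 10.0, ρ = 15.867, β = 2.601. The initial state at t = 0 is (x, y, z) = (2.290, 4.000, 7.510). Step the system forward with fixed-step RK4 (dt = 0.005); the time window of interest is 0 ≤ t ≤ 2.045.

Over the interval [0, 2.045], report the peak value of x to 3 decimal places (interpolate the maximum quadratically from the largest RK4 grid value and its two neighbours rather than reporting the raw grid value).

t=0.000: state=(2.290, 4.000, 7.510)
step 1 (dt=0.005): k1=(17.100, 15.138, -10.374), k2=(17.051, 15.517, -10.047), k3=(17.062, 15.514, -10.047), k4=(17.023, 15.892, -9.717); state += dt/6·(k1+2k2+2k3+k4)
t=0.005: state=(2.375, 4.078, 7.460)
t=0.010: state=(2.460, 4.159, 7.413)
t=0.015: state=(2.545, 4.244, 7.369)
continuing one RK4 step at a time; state shown every 20 steps (Δt=0.1):
t=0.100: state=(4.121, 6.240, 7.247)
t=0.200: state=(6.661, 9.565, 9.408)
t=0.300: state=(9.403, 11.479, 15.111)
t=0.400: state=(9.752, 8.150, 20.509)
t=0.500: state=(6.891, 3.467, 19.994)
t=0.600: state=(3.983, 1.828, 16.554)
t=0.700: state=(2.612, 1.931, 13.261)
t=0.800: state=(2.427, 2.666, 10.712)
t=0.900: state=(3.021, 3.967, 9.040)
t=1.000: state=(4.348, 6.076, 8.594)
t=1.100: state=(6.457, 8.869, 10.236)
t=1.200: state=(8.748, 10.550, 14.688)
t=1.300: state=(9.276, 8.319, 19.247)
t=1.400: state=(7.187, 4.442, 19.457)
t=1.500: state=(4.682, 2.682, 16.736)
t=1.600: state=(3.348, 2.643, 13.781)
t=1.700: state=(3.147, 3.393, 11.455)
t=1.800: state=(3.772, 4.765, 10.055)
t=1.900: state=(5.121, 6.812, 10.022)
t=2.000: state=(7.031, 9.024, 12.053)
t=2.045: state=(7.882, 9.613, 13.696)
largest grid value and its neighbours: x(0.355)=10.07064, x(0.360)=10.07606, x(0.365)=10.07128
parabola through these three points peaks at t≈0.360 with x≈10.07607

max x = 10.076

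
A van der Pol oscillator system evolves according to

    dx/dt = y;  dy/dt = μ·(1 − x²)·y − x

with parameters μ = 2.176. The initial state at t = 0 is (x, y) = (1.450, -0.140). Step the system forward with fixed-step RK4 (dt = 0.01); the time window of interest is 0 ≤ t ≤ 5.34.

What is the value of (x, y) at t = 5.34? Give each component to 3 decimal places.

t=0.000: state=(1.450, -0.140)
step 1 (dt=0.01): k1=(-0.140, -1.114), k2=(-0.146, -1.101), k3=(-0.146, -1.101), k4=(-0.151, -1.088); state += dt/6·(k1+2k2+2k3+k4)
t=0.010: state=(1.449, -0.151)
t=0.020: state=(1.447, -0.162)
t=0.030: state=(1.445, -0.172)
continuing one RK4 step at a time; state shown every 20 steps (Δt=0.2):
t=0.200: state=(1.403, -0.320)
t=0.400: state=(1.326, -0.448)
t=0.600: state=(1.224, -0.565)
t=0.800: state=(1.098, -0.702)
t=1.000: state=(0.940, -0.893)
t=1.200: state=(0.734, -1.194)
t=1.400: state=(0.448, -1.714)
t=1.600: state=(0.022, -2.627)
t=1.800: state=(-0.624, -3.800)
t=2.000: state=(-1.398, -3.475)
t=2.200: state=(-1.881, -1.346)
t=2.400: state=(-2.011, -0.165)
t=2.600: state=(-2.002, 0.179)
t=2.800: state=(-1.955, 0.275)
t=3.000: state=(-1.895, 0.312)
t=3.200: state=(-1.831, 0.336)
t=3.400: state=(-1.761, 0.359)
t=3.600: state=(-1.687, 0.385)
t=3.800: state=(-1.607, 0.416)
t=4.000: state=(-1.520, 0.455)
t=4.200: state=(-1.424, 0.506)
t=4.400: state=(-1.316, 0.575)
t=4.600: state=(-1.192, 0.671)
t=4.800: state=(-1.045, 0.814)
t=5.000: state=(-0.861, 1.041)
t=5.200: state=(-0.618, 1.428)
t=5.340: state=(-0.389, 1.868)

(x, y) = (-0.389, 1.868)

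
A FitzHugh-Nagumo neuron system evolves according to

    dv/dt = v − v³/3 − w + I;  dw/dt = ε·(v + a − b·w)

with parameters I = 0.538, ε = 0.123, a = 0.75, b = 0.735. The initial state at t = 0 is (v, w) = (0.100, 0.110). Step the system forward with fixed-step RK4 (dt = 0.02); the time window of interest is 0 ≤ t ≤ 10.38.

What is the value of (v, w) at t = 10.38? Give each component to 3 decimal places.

t=0.000: state=(0.100, 0.110)
step 1 (dt=0.02): k1=(0.528, 0.095), k2=(0.532, 0.095), k3=(0.532, 0.095), k4=(0.536, 0.096); state += dt/6·(k1+2k2+2k3+k4)
t=0.020: state=(0.111, 0.112)
t=0.040: state=(0.121, 0.114)
t=0.060: state=(0.132, 0.116)
continuing one RK4 step at a time; state shown every 25 steps (Δt=0.5):
t=0.500: state=(0.423, 0.165)
t=1.000: state=(0.860, 0.241)
t=1.500: state=(1.305, 0.342)
t=2.000: state=(1.580, 0.459)
t=2.500: state=(1.674, 0.583)
t=3.000: state=(1.673, 0.703)
t=3.500: state=(1.633, 0.817)
t=4.000: state=(1.579, 0.922)
t=4.500: state=(1.517, 1.020)
t=5.000: state=(1.451, 1.109)
t=5.500: state=(1.379, 1.190)
t=6.000: state=(1.303, 1.263)
t=6.500: state=(1.219, 1.328)
t=7.000: state=(1.126, 1.385)
t=7.500: state=(1.020, 1.434)
t=8.000: state=(0.894, 1.473)
t=8.500: state=(0.736, 1.502)
t=9.000: state=(0.522, 1.519)
t=9.500: state=(0.209, 1.520)
t=10.000: state=(-0.287, 1.496)
t=10.380: state=(-0.826, 1.455)

(v, w) = (-0.826, 1.455)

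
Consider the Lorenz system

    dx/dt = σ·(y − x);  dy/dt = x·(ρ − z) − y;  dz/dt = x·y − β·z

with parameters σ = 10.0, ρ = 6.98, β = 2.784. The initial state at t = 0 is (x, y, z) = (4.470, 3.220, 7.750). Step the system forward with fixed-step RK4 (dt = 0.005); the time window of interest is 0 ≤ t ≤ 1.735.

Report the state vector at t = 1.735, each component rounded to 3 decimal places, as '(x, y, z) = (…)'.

(x, y, z) = (3.770, 3.916, 5.412)

t=0.000: state=(4.470, 3.220, 7.750)
step 1 (dt=0.005): k1=(-12.500, -6.662, -7.183), k2=(-12.354, -6.541, -7.307), k3=(-12.355, -6.541, -7.304), k4=(-12.209, -6.421, -7.424); state += dt/6·(k1+2k2+2k3+k4)
t=0.005: state=(4.408, 3.187, 7.713)
t=0.010: state=(4.348, 3.156, 7.676)
t=0.015: state=(4.289, 3.125, 7.637)
continuing one RK4 step at a time; state shown every 20 steps (Δt=0.1):
t=0.100: state=(3.495, 2.778, 6.879)
t=0.200: state=(2.993, 2.685, 5.963)
t=0.300: state=(2.838, 2.819, 5.205)
t=0.400: state=(2.927, 3.114, 4.681)
t=0.500: state=(3.193, 3.529, 4.430)
t=0.600: state=(3.582, 4.015, 4.473)
t=0.700: state=(4.033, 4.487, 4.809)
t=0.800: state=(4.455, 4.825, 5.382)
t=0.900: state=(4.737, 4.917, 6.048)
t=1.000: state=(4.797, 4.737, 6.603)
t=1.100: state=(4.633, 4.381, 6.880)
t=1.200: state=(4.332, 4.004, 6.844)
t=1.300: state=(4.015, 3.724, 6.579)
t=1.400: state=(3.773, 3.585, 6.213)
t=1.500: state=(3.645, 3.579, 5.855)
t=1.600: state=(3.635, 3.678, 5.581)
t=1.700: state=(3.722, 3.848, 5.431)
t=1.735: state=(3.770, 3.916, 5.412)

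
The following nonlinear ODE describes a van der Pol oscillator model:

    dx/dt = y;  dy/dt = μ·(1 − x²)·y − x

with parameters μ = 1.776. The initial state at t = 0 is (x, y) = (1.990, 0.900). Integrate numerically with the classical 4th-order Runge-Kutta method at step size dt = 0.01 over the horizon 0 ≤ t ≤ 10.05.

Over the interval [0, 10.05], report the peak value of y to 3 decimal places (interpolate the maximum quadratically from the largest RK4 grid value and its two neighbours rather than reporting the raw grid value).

t=0.000: state=(1.990, 0.900)
step 1 (dt=0.01): k1=(0.900, -6.721), k2=(0.866, -6.577), k3=(0.867, -6.579), k4=(0.834, -6.435); state += dt/6·(k1+2k2+2k3+k4)
t=0.010: state=(1.999, 0.834)
t=0.020: state=(2.007, 0.771)
t=0.030: state=(2.014, 0.711)
continuing one RK4 step at a time; state shown every 50 steps (Δt=0.5):
t=0.500: state=(2.020, -0.288)
t=1.000: state=(1.844, -0.398)
t=1.500: state=(1.625, -0.484)
t=2.000: state=(1.349, -0.635)
t=2.500: state=(0.959, -0.980)
t=3.000: state=(0.256, -2.042)
t=3.500: state=(-1.242, -3.346)
t=4.000: state=(-2.015, -0.121)
t=4.500: state=(-1.913, 0.351)
t=5.000: state=(-1.713, 0.445)
t=5.500: state=(-1.463, 0.565)
t=6.000: state=(-1.128, 0.808)
t=6.500: state=(-0.588, 1.481)
t=7.000: state=(0.578, 3.360)
t=7.500: state=(1.923, 0.971)
t=8.000: state=(1.974, -0.281)
t=8.500: state=(1.794, -0.412)
t=9.000: state=(1.565, -0.511)
t=9.500: state=(1.271, -0.690)
t=10.000: state=(0.834, -1.130)
t=10.050: state=(0.776, -1.207)
largest grid value and its neighbours: y(7.090)=3.54529, y(7.100)=3.54721, y(7.110)=3.54465
parabola through these three points peaks at t≈7.099 with y≈3.54722

max y = 3.547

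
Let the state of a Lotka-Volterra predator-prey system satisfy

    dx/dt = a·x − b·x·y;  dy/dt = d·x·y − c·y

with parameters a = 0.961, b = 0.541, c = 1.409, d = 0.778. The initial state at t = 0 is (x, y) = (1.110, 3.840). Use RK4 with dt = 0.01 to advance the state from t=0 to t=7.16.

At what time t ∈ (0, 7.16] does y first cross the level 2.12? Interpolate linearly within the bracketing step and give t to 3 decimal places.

t = 0.774

t=0.000: state=(1.110, 3.840)
step 1 (dt=0.01): k1=(-1.239, -2.094), k2=(-1.226, -2.107), k3=(-1.226, -2.107), k4=(-1.213, -2.119); state += dt/6·(k1+2k2+2k3+k4)
t=0.010: state=(1.098, 3.819)
t=0.020: state=(1.086, 3.798)
t=0.030: state=(1.074, 3.776)
continuing one RK4 step at a time; state shown every 25 steps (Δt=0.25):
t=0.250: state=(0.872, 3.267)
t=0.500: state=(0.742, 2.684)
t=0.750: state=(0.680, 2.165)
t=0.770: state=(0.678, 2.127)
next step: t=0.780: state=(0.676, 2.108) — y has crossed 2.12
linear interpolation between t=0.770 (2.12703) and t=0.780 (2.10835) → t≈0.774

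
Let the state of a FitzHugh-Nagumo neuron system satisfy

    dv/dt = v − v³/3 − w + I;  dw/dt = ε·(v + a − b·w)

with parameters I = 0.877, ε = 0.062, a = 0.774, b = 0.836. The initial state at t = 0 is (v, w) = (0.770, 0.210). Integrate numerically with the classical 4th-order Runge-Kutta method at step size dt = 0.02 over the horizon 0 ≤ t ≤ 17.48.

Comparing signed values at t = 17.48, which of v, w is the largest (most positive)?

t=0.000: state=(0.770, 0.210)
step 1 (dt=0.02): k1=(1.285, 0.085), k2=(1.289, 0.086), k3=(1.289, 0.086), k4=(1.293, 0.086); state += dt/6·(k1+2k2+2k3+k4)
t=0.020: state=(0.796, 0.212)
t=0.040: state=(0.822, 0.213)
t=0.060: state=(0.848, 0.215)
continuing one RK4 step at a time; state shown every 50 steps (Δt=1):
t=1.000: state=(1.784, 0.328)
t=2.000: state=(1.913, 0.472)
t=3.000: state=(1.873, 0.610)
t=4.000: state=(1.821, 0.737)
t=5.000: state=(1.768, 0.855)
t=6.000: state=(1.715, 0.964)
t=7.000: state=(1.661, 1.064)
t=8.000: state=(1.607, 1.156)
t=9.000: state=(1.551, 1.240)
t=10.000: state=(1.495, 1.316)
t=11.000: state=(1.436, 1.385)
t=12.000: state=(1.376, 1.447)
t=13.000: state=(1.312, 1.501)
t=14.000: state=(1.244, 1.550)
t=15.000: state=(1.170, 1.591)
t=16.000: state=(1.087, 1.626)
t=17.000: state=(0.988, 1.653)
t=17.480: state=(0.932, 1.663)
compare at T: v=0.932, w=1.663

largest component: w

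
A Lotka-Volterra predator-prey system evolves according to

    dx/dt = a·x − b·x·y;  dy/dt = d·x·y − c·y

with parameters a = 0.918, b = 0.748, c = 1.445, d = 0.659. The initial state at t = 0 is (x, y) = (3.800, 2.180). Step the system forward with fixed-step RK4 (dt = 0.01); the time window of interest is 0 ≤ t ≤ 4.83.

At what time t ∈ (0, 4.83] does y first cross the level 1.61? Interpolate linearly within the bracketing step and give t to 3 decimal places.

t=0.000: state=(3.800, 2.180)
step 1 (dt=0.01): k1=(-2.708, 2.309), k2=(-2.731, 2.302), k3=(-2.731, 2.302), k4=(-2.754, 2.294); state += dt/6·(k1+2k2+2k3+k4)
t=0.010: state=(3.773, 2.203)
t=0.020: state=(3.745, 2.226)
t=0.030: state=(3.717, 2.249)
continuing one RK4 step at a time; state shown every 20 steps (Δt=0.2):
t=0.200: state=(3.191, 2.591)
t=0.400: state=(2.548, 2.832)
t=0.600: state=(1.996, 2.858)
t=0.800: state=(1.579, 2.705)
t=1.000: state=(1.289, 2.444)
t=1.200: state=(1.099, 2.141)
t=1.400: state=(0.981, 1.838)
t=1.560: state=(0.924, 1.612)
next step: t=1.570: state=(0.922, 1.599) — y has crossed 1.61
linear interpolation between t=1.560 (1.61235) and t=1.570 (1.59891) → t≈1.562

t = 1.562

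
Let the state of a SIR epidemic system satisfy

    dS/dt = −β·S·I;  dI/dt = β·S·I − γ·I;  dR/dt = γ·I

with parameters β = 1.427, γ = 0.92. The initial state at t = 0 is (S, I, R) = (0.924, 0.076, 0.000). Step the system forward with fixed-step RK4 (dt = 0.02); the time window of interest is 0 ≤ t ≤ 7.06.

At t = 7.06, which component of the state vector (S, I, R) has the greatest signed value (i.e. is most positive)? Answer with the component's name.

t=0.000: state=(0.924, 0.076, 0.000)
step 1 (dt=0.02): k1=(-0.100, 0.030, 0.070), k2=(-0.100, 0.030, 0.070), k3=(-0.100, 0.030, 0.070), k4=(-0.101, 0.030, 0.070); state += dt/6·(k1+2k2+2k3+k4)
t=0.020: state=(0.922, 0.077, 0.001)
t=0.040: state=(0.920, 0.077, 0.003)
t=0.060: state=(0.918, 0.078, 0.004)
continuing one RK4 step at a time; state shown every 25 steps (Δt=0.5):
t=0.500: state=(0.871, 0.091, 0.038)
t=1.000: state=(0.812, 0.105, 0.084)
t=1.500: state=(0.750, 0.115, 0.134)
t=2.000: state=(0.689, 0.122, 0.189)
t=2.500: state=(0.631, 0.123, 0.246)
t=3.000: state=(0.579, 0.120, 0.302)
t=3.500: state=(0.533, 0.112, 0.355)
t=4.000: state=(0.493, 0.102, 0.404)
t=4.500: state=(0.461, 0.091, 0.449)
t=5.000: state=(0.434, 0.079, 0.488)
t=5.500: state=(0.412, 0.067, 0.521)
t=6.000: state=(0.394, 0.056, 0.550)
t=6.500: state=(0.380, 0.047, 0.573)
t=7.000: state=(0.368, 0.039, 0.593)
t=7.060: state=(0.367, 0.038, 0.595)
compare at T: S=0.367, I=0.038, R=0.595

largest component: R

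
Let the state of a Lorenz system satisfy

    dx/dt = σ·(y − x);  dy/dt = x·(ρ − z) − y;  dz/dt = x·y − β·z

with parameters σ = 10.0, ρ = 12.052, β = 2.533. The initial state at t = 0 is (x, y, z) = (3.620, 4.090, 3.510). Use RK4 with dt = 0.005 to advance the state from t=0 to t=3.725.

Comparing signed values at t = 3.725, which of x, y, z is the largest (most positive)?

largest component: z

t=0.000: state=(3.620, 4.090, 3.510)
step 1 (dt=0.005): k1=(4.700, 26.832, 5.915), k2=(5.253, 26.812, 6.169), k3=(5.239, 26.821, 6.173), k4=(5.779, 26.809, 6.433); state += dt/6·(k1+2k2+2k3+k4)
t=0.005: state=(3.646, 4.224, 3.541)
t=0.010: state=(3.678, 4.358, 3.574)
t=0.015: state=(3.714, 4.492, 3.611)
continuing one RK4 step at a time; state shown every 40 steps (Δt=0.2):
t=0.200: state=(7.157, 9.446, 8.200)
t=0.400: state=(7.999, 5.906, 16.333)
t=0.600: state=(3.297, 1.753, 12.581)
t=0.800: state=(2.091, 2.175, 8.262)
t=1.000: state=(3.138, 4.098, 6.220)
t=1.200: state=(5.911, 7.568, 8.085)
t=1.400: state=(7.660, 7.130, 13.982)
t=1.600: state=(4.780, 3.272, 13.260)
t=1.800: state=(3.187, 3.064, 9.694)
t=2.000: state=(3.906, 4.686, 7.916)
t=2.200: state=(5.961, 7.031, 9.518)
t=2.400: state=(6.812, 6.347, 13.132)
t=2.600: state=(4.928, 3.963, 12.493)
t=2.800: state=(3.914, 3.883, 10.012)
t=3.000: state=(4.605, 5.255, 9.027)
t=3.200: state=(6.026, 6.598, 10.618)
t=3.400: state=(6.146, 5.672, 12.587)
t=3.600: state=(4.879, 4.326, 11.752)
t=3.725: state=(4.431, 4.281, 10.659)
compare at T: x=4.431, y=4.281, z=10.659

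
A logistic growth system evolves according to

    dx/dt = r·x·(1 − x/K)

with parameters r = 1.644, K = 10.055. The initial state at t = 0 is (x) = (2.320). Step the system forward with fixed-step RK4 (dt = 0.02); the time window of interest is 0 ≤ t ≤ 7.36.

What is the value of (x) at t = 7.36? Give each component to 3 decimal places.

t=0.000: state=(2.320)
step 1 (dt=0.02): k1=(2.934), k2=(2.960), k3=(2.960), k4=(2.986); state += dt/6·(k1+2k2+2k3+k4)
t=0.020: state=(2.379)
t=0.040: state=(2.439)
t=0.060: state=(2.501)
continuing one RK4 step at a time; state shown every 25 steps (Δt=0.5):
t=0.500: state=(4.078)
t=1.000: state=(6.116)
t=1.500: state=(7.836)
t=2.000: state=(8.942)
t=2.500: state=(9.533)
t=3.000: state=(9.819)
t=3.500: state=(9.950)
t=4.000: state=(10.009)
t=4.500: state=(10.035)
t=5.000: state=(10.046)
t=5.500: state=(10.051)
t=6.000: state=(10.053)
t=6.500: state=(10.054)
t=7.000: state=(10.055)
t=7.360: state=(10.055)

(x) = (10.055)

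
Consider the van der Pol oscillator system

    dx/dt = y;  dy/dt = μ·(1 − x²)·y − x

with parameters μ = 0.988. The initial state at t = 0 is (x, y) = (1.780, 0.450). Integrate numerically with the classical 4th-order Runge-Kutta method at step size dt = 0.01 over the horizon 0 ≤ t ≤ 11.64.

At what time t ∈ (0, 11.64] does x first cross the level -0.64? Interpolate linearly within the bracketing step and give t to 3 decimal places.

t = 2.405

t=0.000: state=(1.780, 0.450)
step 1 (dt=0.01): k1=(0.450, -2.744), k2=(0.436, -2.720), k3=(0.436, -2.720), k4=(0.423, -2.697); state += dt/6·(k1+2k2+2k3+k4)
t=0.010: state=(1.784, 0.423)
t=0.020: state=(1.788, 0.396)
t=0.030: state=(1.792, 0.370)
continuing one RK4 step at a time; state shown every 50 steps (Δt=0.5):
t=0.500: state=(1.755, -0.398)
t=1.000: state=(1.462, -0.748)
t=1.500: state=(1.001, -1.128)
t=2.000: state=(0.275, -1.856)
t=2.400: state=(-0.628, -2.600)
next step: t=2.410: state=(-0.654, -2.609) — x has crossed -0.64
linear interpolation between t=2.400 (-0.62770) and t=2.410 (-0.65375) → t≈2.405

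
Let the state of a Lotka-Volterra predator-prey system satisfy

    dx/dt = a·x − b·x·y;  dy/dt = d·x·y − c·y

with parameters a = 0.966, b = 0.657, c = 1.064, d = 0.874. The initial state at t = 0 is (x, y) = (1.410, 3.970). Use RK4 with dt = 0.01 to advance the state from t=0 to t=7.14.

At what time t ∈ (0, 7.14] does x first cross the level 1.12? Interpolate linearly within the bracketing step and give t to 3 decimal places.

t=0.000: state=(1.410, 3.970)
step 1 (dt=0.01): k1=(-2.316, 0.668), k2=(-2.300, 0.629), k3=(-2.300, 0.629), k4=(-2.284, 0.589); state += dt/6·(k1+2k2+2k3+k4)
t=0.010: state=(1.387, 3.976)
t=0.020: state=(1.364, 3.982)
t=0.030: state=(1.342, 3.987)
t=0.130: state=(1.137, 3.993)
next step: t=0.140: state=(1.118, 3.990) — x has crossed 1.12
linear interpolation between t=0.130 (1.13680) and t=0.140 (1.11813) → t≈0.139

t = 0.139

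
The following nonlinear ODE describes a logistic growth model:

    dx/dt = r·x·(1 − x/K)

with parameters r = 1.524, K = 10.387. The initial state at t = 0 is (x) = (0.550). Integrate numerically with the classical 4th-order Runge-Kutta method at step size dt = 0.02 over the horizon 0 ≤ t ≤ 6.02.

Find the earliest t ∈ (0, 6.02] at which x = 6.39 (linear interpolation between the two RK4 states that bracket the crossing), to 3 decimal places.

t=0.000: state=(0.550)
step 1 (dt=0.02): k1=(0.794), k2=(0.805), k3=(0.805), k4=(0.816); state += dt/6·(k1+2k2+2k3+k4)
t=0.020: state=(0.566)
t=0.040: state=(0.583)
t=0.060: state=(0.600)
continuing one RK4 step at a time; state shown every 10 steps (Δt=0.2):
t=0.200: state=(0.732)
t=0.400: state=(0.969)
t=0.600: state=(1.272)
t=0.800: state=(1.653)
t=1.000: state=(2.121)
t=1.200: state=(2.682)
t=1.400: state=(3.331)
t=1.600: state=(4.055)
t=1.800: state=(4.829)
t=2.000: state=(5.618)
t=2.200: state=(6.389)
next step: t=2.220: state=(6.464) — x has crossed 6.39
linear interpolation between t=2.200 (6.38907) and t=2.220 (6.46376) → t≈2.200

t = 2.200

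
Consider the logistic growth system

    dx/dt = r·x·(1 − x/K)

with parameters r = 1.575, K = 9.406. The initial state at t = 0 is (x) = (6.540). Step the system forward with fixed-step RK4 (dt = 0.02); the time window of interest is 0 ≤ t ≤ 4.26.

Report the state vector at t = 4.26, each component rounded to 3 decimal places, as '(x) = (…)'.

t=0.000: state=(6.540)
step 1 (dt=0.02): k1=(3.139), k2=(3.119), k3=(3.119), k4=(3.100); state += dt/6·(k1+2k2+2k3+k4)
t=0.020: state=(6.602)
t=0.040: state=(6.664)
t=0.060: state=(6.725)
continuing one RK4 step at a time; state shown every 10 steps (Δt=0.2):
t=0.200: state=(7.127)
t=0.400: state=(7.626)
t=0.600: state=(8.037)
t=0.800: state=(8.366)
t=1.000: state=(8.624)
t=1.200: state=(8.822)
t=1.400: state=(8.972)
t=1.600: state=(9.086)
t=1.800: state=(9.170)
t=2.000: state=(9.233)
t=2.200: state=(9.279)
t=2.400: state=(9.313)
t=2.600: state=(9.338)
t=2.800: state=(9.356)
t=3.000: state=(9.370)
t=3.200: state=(9.379)
t=3.400: state=(9.387)
t=3.600: state=(9.392)
t=3.800: state=(9.396)
t=4.000: state=(9.398)
t=4.200: state=(9.400)
t=4.260: state=(9.401)

(x) = (9.401)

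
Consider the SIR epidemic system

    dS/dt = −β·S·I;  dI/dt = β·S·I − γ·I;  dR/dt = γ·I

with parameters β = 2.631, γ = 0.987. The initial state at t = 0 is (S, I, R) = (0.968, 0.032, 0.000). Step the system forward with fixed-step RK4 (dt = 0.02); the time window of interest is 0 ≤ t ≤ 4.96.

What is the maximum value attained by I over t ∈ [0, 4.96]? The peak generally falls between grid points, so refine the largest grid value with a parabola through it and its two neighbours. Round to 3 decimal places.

max I = 0.269

t=0.000: state=(0.968, 0.032, 0.000)
step 1 (dt=0.02): k1=(-0.081, 0.050, 0.032), k2=(-0.083, 0.051, 0.032), k3=(-0.083, 0.051, 0.032), k4=(-0.084, 0.051, 0.033); state += dt/6·(k1+2k2+2k3+k4)
t=0.020: state=(0.966, 0.033, 0.001)
t=0.040: state=(0.965, 0.034, 0.001)
t=0.060: state=(0.963, 0.035, 0.002)
continuing one RK4 step at a time; state shown every 10 steps (Δt=0.2):
t=0.200: state=(0.949, 0.044, 0.007)
t=0.400: state=(0.924, 0.058, 0.017)
t=0.600: state=(0.892, 0.077, 0.031)
t=0.800: state=(0.851, 0.101, 0.048)
t=1.000: state=(0.802, 0.128, 0.071)
t=1.200: state=(0.744, 0.157, 0.099)
t=1.400: state=(0.679, 0.188, 0.133)
t=1.600: state=(0.611, 0.217, 0.173)
t=1.800: state=(0.541, 0.241, 0.218)
t=2.000: state=(0.475, 0.258, 0.267)
t=2.200: state=(0.413, 0.267, 0.319)
t=2.400: state=(0.359, 0.269, 0.372)
t=2.600: state=(0.312, 0.263, 0.425)
t=2.800: state=(0.272, 0.252, 0.476)
t=3.000: state=(0.239, 0.236, 0.524)
t=3.200: state=(0.212, 0.219, 0.569)
t=3.400: state=(0.190, 0.199, 0.610)
t=3.600: state=(0.172, 0.180, 0.648)
t=3.800: state=(0.157, 0.161, 0.682)
t=4.000: state=(0.145, 0.143, 0.712)
t=4.200: state=(0.135, 0.127, 0.738)
t=4.400: state=(0.127, 0.111, 0.762)
t=4.600: state=(0.120, 0.097, 0.782)
t=4.800: state=(0.115, 0.085, 0.800)
t=4.960: state=(0.111, 0.076, 0.813)
largest grid value and its neighbours: I(2.320)=0.26922, I(2.340)=0.26925, I(2.360)=0.26920
parabola through these three points peaks at t≈2.337 with I≈0.26925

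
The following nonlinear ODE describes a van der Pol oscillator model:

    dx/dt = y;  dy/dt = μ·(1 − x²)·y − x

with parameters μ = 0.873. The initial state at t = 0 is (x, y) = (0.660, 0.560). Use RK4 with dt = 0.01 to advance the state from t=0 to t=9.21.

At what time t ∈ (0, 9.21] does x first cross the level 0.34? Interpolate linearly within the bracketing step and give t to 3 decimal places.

t=0.000: state=(0.660, 0.560)
step 1 (dt=0.01): k1=(0.560, -0.384), k2=(0.558, -0.390), k3=(0.558, -0.390), k4=(0.556, -0.395); state += dt/6·(k1+2k2+2k3+k4)
t=0.010: state=(0.666, 0.556)
t=0.020: state=(0.671, 0.552)
t=0.030: state=(0.677, 0.548)
continuing one RK4 step at a time; state shown every 50 steps (Δt=0.5):
t=0.500: state=(0.871, 0.246)
t=1.000: state=(0.885, -0.199)
t=1.500: state=(0.668, -0.671)
t=1.870: state=(0.348, -1.069)
next step: t=1.880: state=(0.338, -1.080) — x has crossed 0.34
linear interpolation between t=1.870 (0.34839) and t=1.880 (0.33765) → t≈1.878

t = 1.878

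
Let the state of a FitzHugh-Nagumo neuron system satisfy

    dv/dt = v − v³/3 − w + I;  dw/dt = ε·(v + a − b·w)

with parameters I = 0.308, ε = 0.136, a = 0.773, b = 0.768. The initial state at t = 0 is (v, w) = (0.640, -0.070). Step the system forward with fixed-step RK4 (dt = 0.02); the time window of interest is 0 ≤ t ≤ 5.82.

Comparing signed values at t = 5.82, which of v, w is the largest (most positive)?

largest component: w

t=0.000: state=(0.640, -0.070)
step 1 (dt=0.02): k1=(0.931, 0.199), k2=(0.934, 0.201), k3=(0.934, 0.201), k4=(0.937, 0.202); state += dt/6·(k1+2k2+2k3+k4)
t=0.020: state=(0.659, -0.066)
t=0.040: state=(0.677, -0.062)
t=0.060: state=(0.696, -0.058)
continuing one RK4 step at a time; state shown every 10 steps (Δt=0.2):
t=0.200: state=(0.832, -0.028)
t=0.400: state=(1.026, 0.018)
t=0.600: state=(1.209, 0.069)
t=0.800: state=(1.365, 0.123)
t=1.000: state=(1.488, 0.180)
t=1.200: state=(1.574, 0.238)
t=1.400: state=(1.628, 0.297)
t=1.600: state=(1.656, 0.356)
t=1.800: state=(1.667, 0.414)
t=2.000: state=(1.665, 0.471)
t=2.200: state=(1.653, 0.527)
t=2.400: state=(1.636, 0.581)
t=2.600: state=(1.615, 0.634)
t=2.800: state=(1.591, 0.685)
t=3.000: state=(1.564, 0.734)
t=3.200: state=(1.536, 0.781)
t=3.400: state=(1.506, 0.827)
t=3.600: state=(1.475, 0.871)
t=3.800: state=(1.443, 0.913)
t=4.000: state=(1.410, 0.953)
t=4.200: state=(1.375, 0.992)
t=4.400: state=(1.340, 1.029)
t=4.600: state=(1.302, 1.064)
t=4.800: state=(1.264, 1.097)
t=5.000: state=(1.223, 1.129)
t=5.200: state=(1.181, 1.158)
t=5.400: state=(1.136, 1.187)
t=5.600: state=(1.088, 1.213)
t=5.800: state=(1.037, 1.237)
t=5.820: state=(1.032, 1.239)
compare at T: v=1.032, w=1.239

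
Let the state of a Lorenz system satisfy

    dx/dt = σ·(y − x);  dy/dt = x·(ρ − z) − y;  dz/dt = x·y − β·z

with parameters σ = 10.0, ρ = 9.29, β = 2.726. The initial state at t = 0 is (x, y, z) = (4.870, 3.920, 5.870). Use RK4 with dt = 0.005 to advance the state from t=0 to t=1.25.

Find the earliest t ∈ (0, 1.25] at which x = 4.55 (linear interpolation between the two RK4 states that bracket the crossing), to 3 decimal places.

t = 0.673

t=0.000: state=(4.870, 3.920, 5.870)
step 1 (dt=0.005): k1=(-9.500, 12.735, 3.089), k2=(-8.944, 12.585, 3.129), k3=(-8.962, 12.590, 3.132), k4=(-8.422, 12.444, 3.174); state += dt/6·(k1+2k2+2k3+k4)
t=0.005: state=(4.825, 3.983, 5.886)
t=0.010: state=(4.786, 4.044, 5.902)
t=0.015: state=(4.751, 4.105, 5.918)
continuing one RK4 step at a time; state shown every 10 steps (Δt=0.05):
t=0.050: state=(4.622, 4.495, 6.051)
t=0.100: state=(4.678, 4.980, 6.309)
t=0.150: state=(4.887, 5.391, 6.665)
t=0.200: state=(5.158, 5.716, 7.123)
t=0.250: state=(5.427, 5.927, 7.660)
t=0.300: state=(5.644, 6.000, 8.233)
t=0.350: state=(5.773, 5.924, 8.781)
t=0.400: state=(5.791, 5.711, 9.239)
t=0.450: state=(5.695, 5.398, 9.556)
t=0.500: state=(5.502, 5.038, 9.704)
t=0.550: state=(5.243, 4.682, 9.687)
t=0.600: state=(4.954, 4.372, 9.530)
t=0.650: state=(4.672, 4.132, 9.269)
t=0.670: state=(4.567, 4.057, 9.145)
next step: t=0.675: state=(4.541, 4.041, 9.113) — x has crossed 4.55
linear interpolation between t=0.670 (4.56653) and t=0.675 (4.54129) → t≈0.673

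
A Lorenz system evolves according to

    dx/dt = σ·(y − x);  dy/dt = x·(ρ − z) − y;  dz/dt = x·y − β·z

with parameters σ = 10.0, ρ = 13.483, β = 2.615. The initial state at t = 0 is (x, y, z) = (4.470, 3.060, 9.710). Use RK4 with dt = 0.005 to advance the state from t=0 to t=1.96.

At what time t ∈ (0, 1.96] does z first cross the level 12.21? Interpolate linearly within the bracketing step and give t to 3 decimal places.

t = 0.383

t=0.000: state=(4.470, 3.060, 9.710)
step 1 (dt=0.005): k1=(-14.100, 13.805, -11.713), k2=(-13.402, 13.768, -11.592), k3=(-13.421, 13.773, -11.587), k4=(-12.740, 13.738, -11.464); state += dt/6·(k1+2k2+2k3+k4)
t=0.005: state=(4.403, 3.129, 9.652)
t=0.010: state=(4.342, 3.197, 9.595)
t=0.015: state=(4.288, 3.266, 9.540)
continuing one RK4 step at a time; state shown every 20 steps (Δt=0.1):
t=0.100: state=(4.084, 4.444, 8.843)
t=0.200: state=(4.876, 6.009, 8.862)
t=0.300: state=(6.182, 7.562, 10.175)
t=0.380: state=(7.179, 8.190, 12.122)
next step: t=0.385: state=(7.229, 8.196, 12.258) — z has crossed 12.21
linear interpolation between t=0.380 (12.12222) and t=0.385 (12.25797) → t≈0.383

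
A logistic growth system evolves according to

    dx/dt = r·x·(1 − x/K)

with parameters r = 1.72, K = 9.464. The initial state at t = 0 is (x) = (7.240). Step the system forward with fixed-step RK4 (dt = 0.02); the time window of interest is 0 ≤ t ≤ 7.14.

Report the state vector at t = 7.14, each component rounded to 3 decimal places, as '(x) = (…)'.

(x) = (9.464)

t=0.000: state=(7.240)
step 1 (dt=0.02): k1=(2.926), k2=(2.900), k3=(2.900), k4=(2.873); state += dt/6·(k1+2k2+2k3+k4)
t=0.020: state=(7.298)
t=0.040: state=(7.355)
t=0.060: state=(7.411)
continuing one RK4 step at a time; state shown every 25 steps (Δt=0.5):
t=0.500: state=(8.375)
t=1.000: state=(8.971)
t=1.500: state=(9.249)
t=2.000: state=(9.372)
t=2.500: state=(9.425)
t=3.000: state=(9.447)
t=3.500: state=(9.457)
t=4.000: state=(9.461)
t=4.500: state=(9.463)
t=5.000: state=(9.463)
t=5.500: state=(9.464)
t=6.000: state=(9.464)
t=6.500: state=(9.464)
t=7.000: state=(9.464)
t=7.140: state=(9.464)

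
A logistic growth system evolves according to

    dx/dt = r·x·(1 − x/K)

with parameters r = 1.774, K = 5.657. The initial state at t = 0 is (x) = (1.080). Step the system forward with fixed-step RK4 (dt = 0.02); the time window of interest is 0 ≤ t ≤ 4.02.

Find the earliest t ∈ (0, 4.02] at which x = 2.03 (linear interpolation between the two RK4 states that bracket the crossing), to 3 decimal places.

t = 0.487

t=0.000: state=(1.080)
step 1 (dt=0.02): k1=(1.550), k2=(1.567), k3=(1.567), k4=(1.584); state += dt/6·(k1+2k2+2k3+k4)
t=0.020: state=(1.111)
t=0.040: state=(1.143)
t=0.060: state=(1.176)
continuing one RK4 step at a time; state shown every 10 steps (Δt=0.2):
t=0.200: state=(1.424)
t=0.400: state=(1.834)
t=0.480: state=(2.014)
next step: t=0.500: state=(2.060) — x has crossed 2.03
linear interpolation between t=0.480 (2.01416) and t=0.500 (2.06041) → t≈0.487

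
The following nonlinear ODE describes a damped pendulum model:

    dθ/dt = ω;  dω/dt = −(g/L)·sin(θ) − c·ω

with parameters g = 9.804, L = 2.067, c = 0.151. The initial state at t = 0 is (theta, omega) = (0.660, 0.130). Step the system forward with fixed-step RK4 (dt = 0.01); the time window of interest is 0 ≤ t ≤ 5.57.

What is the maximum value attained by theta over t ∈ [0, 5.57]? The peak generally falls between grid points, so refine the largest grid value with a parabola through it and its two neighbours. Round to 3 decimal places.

t=0.000: state=(0.660, 0.130)
step 1 (dt=0.01): k1=(0.130, -2.928), k2=(0.115, -2.928), k3=(0.115, -2.928), k4=(0.101, -2.928); state += dt/6·(k1+2k2+2k3+k4)
t=0.010: state=(0.661, 0.101)
t=0.020: state=(0.662, 0.071)
t=0.030: state=(0.663, 0.042)
continuing one RK4 step at a time; state shown every 20 steps (Δt=0.2):
t=0.200: state=(0.628, -0.442)
t=0.400: state=(0.489, -0.930)
t=0.600: state=(0.267, -1.250)
t=0.800: state=(0.004, -1.340)
t=1.000: state=(-0.252, -1.182)
t=1.200: state=(-0.455, -0.818)
t=1.400: state=(-0.571, -0.329)
t=1.600: state=(-0.584, 0.198)
t=1.800: state=(-0.495, 0.678)
t=2.000: state=(-0.321, 1.033)
t=2.200: state=(-0.095, 1.196)
t=2.400: state=(0.143, 1.137)
t=2.600: state=(0.347, 0.873)
t=2.800: state=(0.482, 0.465)
t=3.000: state=(0.528, -0.008)
t=3.200: state=(0.480, -0.465)
t=3.400: state=(0.348, -0.832)
t=3.600: state=(0.158, -1.043)
t=3.800: state=(-0.056, -1.060)
t=4.000: state=(-0.253, -0.881)
t=4.200: state=(-0.398, -0.551)
t=4.400: state=(-0.468, -0.137)
t=4.600: state=(-0.452, 0.288)
t=4.800: state=(-0.357, 0.652)
t=5.000: state=(-0.200, 0.892)
t=5.200: state=(-0.011, 0.965)
t=5.400: state=(0.174, 0.858)
t=5.570: state=(0.303, 0.645)
largest grid value and its neighbours: theta(0.030)=0.66258, theta(0.040)=0.66286, theta(0.050)=0.66284
parabola through these three points peaks at t≈0.044 with theta≈0.66289

max theta = 0.663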